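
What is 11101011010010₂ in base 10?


Positional values:
Bit 1: 1 × 2^1 = 2
Bit 4: 1 × 2^4 = 16
Bit 6: 1 × 2^6 = 64
Bit 7: 1 × 2^7 = 128
Bit 9: 1 × 2^9 = 512
Bit 11: 1 × 2^11 = 2048
Bit 12: 1 × 2^12 = 4096
Bit 13: 1 × 2^13 = 8192
Sum = 2 + 16 + 64 + 128 + 512 + 2048 + 4096 + 8192
= 15058


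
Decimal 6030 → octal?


Divide by 8 repeatedly:
6030 ÷ 8 = 753 remainder 6
753 ÷ 8 = 94 remainder 1
94 ÷ 8 = 11 remainder 6
11 ÷ 8 = 1 remainder 3
1 ÷ 8 = 0 remainder 1
Reading remainders bottom-up:
= 0o13616


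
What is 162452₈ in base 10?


Positional values:
Position 0: 2 × 8^0 = 2
Position 1: 5 × 8^1 = 40
Position 2: 4 × 8^2 = 256
Position 3: 2 × 8^3 = 1024
Position 4: 6 × 8^4 = 24576
Position 5: 1 × 8^5 = 32768
Sum = 2 + 40 + 256 + 1024 + 24576 + 32768
= 58666


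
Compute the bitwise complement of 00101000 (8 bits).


Original: 00101000
Invert all bits:
  bit 0: 0 → 1
  bit 1: 0 → 1
  bit 2: 1 → 0
  bit 3: 0 → 1
  bit 4: 1 → 0
  bit 5: 0 → 1
  bit 6: 0 → 1
  bit 7: 0 → 1
= 11010111


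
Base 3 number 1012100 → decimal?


Positional values (base 3):
  0 × 3^0 = 0 × 1 = 0
  0 × 3^1 = 0 × 3 = 0
  1 × 3^2 = 1 × 9 = 9
  2 × 3^3 = 2 × 27 = 54
  1 × 3^4 = 1 × 81 = 81
  0 × 3^5 = 0 × 243 = 0
  1 × 3^6 = 1 × 729 = 729
Sum = 0 + 0 + 9 + 54 + 81 + 0 + 729
= 873


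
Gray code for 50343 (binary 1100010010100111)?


Binary: 1100010010100111
Gray code: G = B XOR (B >> 1)
B >> 1 = 0110001001010011
1100010010100111 XOR 0110001001010011:
  1 XOR 0 = 1
  1 XOR 1 = 0
  0 XOR 1 = 1
  0 XOR 0 = 0
  0 XOR 0 = 0
  1 XOR 0 = 1
  0 XOR 1 = 1
  0 XOR 0 = 0
  1 XOR 0 = 1
  0 XOR 1 = 1
  1 XOR 0 = 1
  0 XOR 1 = 1
  0 XOR 0 = 0
  1 XOR 0 = 1
  1 XOR 1 = 0
  1 XOR 1 = 0
= 1010011011110100


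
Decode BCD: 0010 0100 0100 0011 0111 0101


Each 4-bit group → digit:
  0010 → 2
  0100 → 4
  0100 → 4
  0011 → 3
  0111 → 7
  0101 → 5
= 244375


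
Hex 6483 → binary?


Each hex digit → 4 binary bits:
  6 = 0110
  4 = 0100
  8 = 1000
  3 = 0011
Concatenate: 0110 0100 1000 0011
= 0110010010000011


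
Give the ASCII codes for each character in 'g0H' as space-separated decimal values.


String: 'g0H'  (3 characters)
Per-character ASCII lookup:
  'g': lowercase starts at 97: 'g' = 97 + 6 = 103
  '0': digits start at 48: '0' = 48 + 0 = 48
  'H': uppercase starts at 65: 'H' = 65 + 7 = 72
= 103 48 72


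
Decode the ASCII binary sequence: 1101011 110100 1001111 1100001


Codes (binary): 1101011 110100 1001111 1100001
Per-code ASCII lookup:
  1101011 = 107  (range 97-122: lowercase, 107 - 97 = 10) → 'k'
  110100 = 52  (range 48-57: digits, 52 - 48 = 4) → '4'
  1001111 = 79  (range 65-90: uppercase, 79 - 65 = 14) → 'O'
  1100001 = 97  (range 97-122: lowercase, 97 - 97 = 0) → 'a'
= 'k4Oa'


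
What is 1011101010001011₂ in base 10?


Positional values:
Bit 0: 1 × 2^0 = 1
Bit 1: 1 × 2^1 = 2
Bit 3: 1 × 2^3 = 8
Bit 7: 1 × 2^7 = 128
Bit 9: 1 × 2^9 = 512
Bit 11: 1 × 2^11 = 2048
Bit 12: 1 × 2^12 = 4096
Bit 13: 1 × 2^13 = 8192
Bit 15: 1 × 2^15 = 32768
Sum = 1 + 2 + 8 + 128 + 512 + 2048 + 4096 + 8192 + 32768
= 47755


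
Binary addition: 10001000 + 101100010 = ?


Align and add column by column (LSB to MSB, carry propagating):
  0010001000
+ 0101100010
  ----------
  col 0: 0 + 0 + 0 (carry in) = 0 → bit 0, carry out 0
  col 1: 0 + 1 + 0 (carry in) = 1 → bit 1, carry out 0
  col 2: 0 + 0 + 0 (carry in) = 0 → bit 0, carry out 0
  col 3: 1 + 0 + 0 (carry in) = 1 → bit 1, carry out 0
  col 4: 0 + 0 + 0 (carry in) = 0 → bit 0, carry out 0
  col 5: 0 + 1 + 0 (carry in) = 1 → bit 1, carry out 0
  col 6: 0 + 1 + 0 (carry in) = 1 → bit 1, carry out 0
  col 7: 1 + 0 + 0 (carry in) = 1 → bit 1, carry out 0
  col 8: 0 + 1 + 0 (carry in) = 1 → bit 1, carry out 0
  col 9: 0 + 0 + 0 (carry in) = 0 → bit 0, carry out 0
Reading bits MSB→LSB: 0111101010
Strip leading zeros: 111101010
= 111101010


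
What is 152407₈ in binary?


Each octal digit → 3 binary bits:
  1 = 001
  5 = 101
  2 = 010
  4 = 100
  0 = 000
  7 = 111
Concatenate: 001 101 010 100 000 111
= 001101010100000111


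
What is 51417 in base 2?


Divide by 2 repeatedly:
51417 ÷ 2 = 25708 remainder 1
25708 ÷ 2 = 12854 remainder 0
12854 ÷ 2 = 6427 remainder 0
6427 ÷ 2 = 3213 remainder 1
3213 ÷ 2 = 1606 remainder 1
1606 ÷ 2 = 803 remainder 0
803 ÷ 2 = 401 remainder 1
401 ÷ 2 = 200 remainder 1
200 ÷ 2 = 100 remainder 0
100 ÷ 2 = 50 remainder 0
50 ÷ 2 = 25 remainder 0
25 ÷ 2 = 12 remainder 1
12 ÷ 2 = 6 remainder 0
6 ÷ 2 = 3 remainder 0
3 ÷ 2 = 1 remainder 1
1 ÷ 2 = 0 remainder 1
Reading remainders bottom-up:
= 1100100011011001


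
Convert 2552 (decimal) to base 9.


Divide by 9 repeatedly:
2552 ÷ 9 = 283 remainder 5
283 ÷ 9 = 31 remainder 4
31 ÷ 9 = 3 remainder 4
3 ÷ 9 = 0 remainder 3
Reading remainders bottom-up:
= 3445


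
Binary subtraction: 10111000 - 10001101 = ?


Align and subtract column by column (LSB to MSB, borrowing when needed):
  10111000
- 10001101
  --------
  col 0: (0 - 0 borrow-in) - 1 → borrow from next column: (0+2) - 1 = 1, borrow out 1
  col 1: (0 - 1 borrow-in) - 0 → borrow from next column: (-1+2) - 0 = 1, borrow out 1
  col 2: (0 - 1 borrow-in) - 1 → borrow from next column: (-1+2) - 1 = 0, borrow out 1
  col 3: (1 - 1 borrow-in) - 1 → borrow from next column: (0+2) - 1 = 1, borrow out 1
  col 4: (1 - 1 borrow-in) - 0 → 0 - 0 = 0, borrow out 0
  col 5: (1 - 0 borrow-in) - 0 → 1 - 0 = 1, borrow out 0
  col 6: (0 - 0 borrow-in) - 0 → 0 - 0 = 0, borrow out 0
  col 7: (1 - 0 borrow-in) - 1 → 1 - 1 = 0, borrow out 0
Reading bits MSB→LSB: 00101011
Strip leading zeros: 101011
= 101011


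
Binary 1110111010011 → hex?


Group into 4-bit nibbles: 0001110111010011
  0001 = 1
  1101 = D
  1101 = D
  0011 = 3
= 0x1DD3


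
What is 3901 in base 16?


Divide by 16 repeatedly:
3901 ÷ 16 = 243 remainder 13 (D)
243 ÷ 16 = 15 remainder 3 (3)
15 ÷ 16 = 0 remainder 15 (F)
Reading remainders bottom-up:
= 0xF3D


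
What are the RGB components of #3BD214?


Hex: #3BD214
R = 3B₁₆ = 59
G = D2₁₆ = 210
B = 14₁₆ = 20
= RGB(59, 210, 20)


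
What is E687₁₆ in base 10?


Positional values:
Position 0: 7 × 16^0 = 7 × 1 = 7
Position 1: 8 × 16^1 = 8 × 16 = 128
Position 2: 6 × 16^2 = 6 × 256 = 1536
Position 3: E × 16^3 = 14 × 4096 = 57344
Sum = 7 + 128 + 1536 + 57344
= 59015


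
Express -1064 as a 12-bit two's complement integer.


Original: 010000101000
Step 1 - Invert all bits: 101111010111
Step 2 - Add 1: 101111010111 + 1
= 101111011000 (represents -1064)


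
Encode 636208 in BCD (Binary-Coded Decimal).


Each digit → 4-bit binary:
  6 → 0110
  3 → 0011
  6 → 0110
  2 → 0010
  0 → 0000
  8 → 1000
= 0110 0011 0110 0010 0000 1000


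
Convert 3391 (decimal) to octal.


Divide by 8 repeatedly:
3391 ÷ 8 = 423 remainder 7
423 ÷ 8 = 52 remainder 7
52 ÷ 8 = 6 remainder 4
6 ÷ 8 = 0 remainder 6
Reading remainders bottom-up:
= 0o6477


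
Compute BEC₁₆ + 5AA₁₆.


Align and add column by column (LSB to MSB, each column mod 16 with carry):
  0BEC
+ 05AA
  ----
  col 0: C(12) + A(10) + 0 (carry in) = 22 → 6(6), carry out 1
  col 1: E(14) + A(10) + 1 (carry in) = 25 → 9(9), carry out 1
  col 2: B(11) + 5(5) + 1 (carry in) = 17 → 1(1), carry out 1
  col 3: 0(0) + 0(0) + 1 (carry in) = 1 → 1(1), carry out 0
Reading digits MSB→LSB: 1196
Strip leading zeros: 1196
= 0x1196


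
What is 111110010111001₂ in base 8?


Group into 3-bit groups: 111110010111001
  111 = 7
  110 = 6
  010 = 2
  111 = 7
  001 = 1
= 0o76271


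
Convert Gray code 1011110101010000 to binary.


Gray code: 1011110101010000
MSB stays the same: 1
Each subsequent bit = prev_binary XOR current_gray:
  B[1] = 1 XOR 0 = 1
  B[2] = 1 XOR 1 = 0
  B[3] = 0 XOR 1 = 1
  B[4] = 1 XOR 1 = 0
  B[5] = 0 XOR 1 = 1
  B[6] = 1 XOR 0 = 1
  B[7] = 1 XOR 1 = 0
  B[8] = 0 XOR 0 = 0
  B[9] = 0 XOR 1 = 1
  B[10] = 1 XOR 0 = 1
  B[11] = 1 XOR 1 = 0
  B[12] = 0 XOR 0 = 0
  B[13] = 0 XOR 0 = 0
  B[14] = 0 XOR 0 = 0
  B[15] = 0 XOR 0 = 0
= 1101011001100000 (54880 decimal)


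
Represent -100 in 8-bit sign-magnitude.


Sign bit: 1 (negative)
Magnitude: 100 = 1100100
= 11100100


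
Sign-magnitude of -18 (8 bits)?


Sign bit: 1 (negative)
Magnitude: 18 = 0010010
= 10010010


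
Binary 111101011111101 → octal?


Group into 3-bit groups: 111101011111101
  111 = 7
  101 = 5
  011 = 3
  111 = 7
  101 = 5
= 0o75375


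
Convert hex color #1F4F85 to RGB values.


Hex: #1F4F85
R = 1F₁₆ = 31
G = 4F₁₆ = 79
B = 85₁₆ = 133
= RGB(31, 79, 133)


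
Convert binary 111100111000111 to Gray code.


Binary: 111100111000111
Gray code: G = B XOR (B >> 1)
B >> 1 = 011110011100011
111100111000111 XOR 011110011100011:
  1 XOR 0 = 1
  1 XOR 1 = 0
  1 XOR 1 = 0
  1 XOR 1 = 0
  0 XOR 1 = 1
  0 XOR 0 = 0
  1 XOR 0 = 1
  1 XOR 1 = 0
  1 XOR 1 = 0
  0 XOR 1 = 1
  0 XOR 0 = 0
  0 XOR 0 = 0
  1 XOR 0 = 1
  1 XOR 1 = 0
  1 XOR 1 = 0
= 100010100100100


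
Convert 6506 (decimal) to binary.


Divide by 2 repeatedly:
6506 ÷ 2 = 3253 remainder 0
3253 ÷ 2 = 1626 remainder 1
1626 ÷ 2 = 813 remainder 0
813 ÷ 2 = 406 remainder 1
406 ÷ 2 = 203 remainder 0
203 ÷ 2 = 101 remainder 1
101 ÷ 2 = 50 remainder 1
50 ÷ 2 = 25 remainder 0
25 ÷ 2 = 12 remainder 1
12 ÷ 2 = 6 remainder 0
6 ÷ 2 = 3 remainder 0
3 ÷ 2 = 1 remainder 1
1 ÷ 2 = 0 remainder 1
Reading remainders bottom-up:
= 1100101101010


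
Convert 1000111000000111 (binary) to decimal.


Positional values:
Bit 0: 1 × 2^0 = 1
Bit 1: 1 × 2^1 = 2
Bit 2: 1 × 2^2 = 4
Bit 9: 1 × 2^9 = 512
Bit 10: 1 × 2^10 = 1024
Bit 11: 1 × 2^11 = 2048
Bit 15: 1 × 2^15 = 32768
Sum = 1 + 2 + 4 + 512 + 1024 + 2048 + 32768
= 36359


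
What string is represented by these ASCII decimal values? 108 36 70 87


Codes (decimal): 108 36 70 87
Per-code ASCII lookup:
  108  (range 97-122: lowercase, 108 - 97 = 11) → 'l'
  36  (special character) → '$'
  70  (range 65-90: uppercase, 70 - 65 = 5) → 'F'
  87  (range 65-90: uppercase, 87 - 65 = 22) → 'W'
= 'l$FW'


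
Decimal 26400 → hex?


Divide by 16 repeatedly:
26400 ÷ 16 = 1650 remainder 0 (0)
1650 ÷ 16 = 103 remainder 2 (2)
103 ÷ 16 = 6 remainder 7 (7)
6 ÷ 16 = 0 remainder 6 (6)
Reading remainders bottom-up:
= 0x6720


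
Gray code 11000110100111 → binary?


Gray code: 11000110100111
MSB stays the same: 1
Each subsequent bit = prev_binary XOR current_gray:
  B[1] = 1 XOR 1 = 0
  B[2] = 0 XOR 0 = 0
  B[3] = 0 XOR 0 = 0
  B[4] = 0 XOR 0 = 0
  B[5] = 0 XOR 1 = 1
  B[6] = 1 XOR 1 = 0
  B[7] = 0 XOR 0 = 0
  B[8] = 0 XOR 1 = 1
  B[9] = 1 XOR 0 = 1
  B[10] = 1 XOR 0 = 1
  B[11] = 1 XOR 1 = 0
  B[12] = 0 XOR 1 = 1
  B[13] = 1 XOR 1 = 0
= 10000100111010 (8506 decimal)


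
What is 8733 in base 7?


Divide by 7 repeatedly:
8733 ÷ 7 = 1247 remainder 4
1247 ÷ 7 = 178 remainder 1
178 ÷ 7 = 25 remainder 3
25 ÷ 7 = 3 remainder 4
3 ÷ 7 = 0 remainder 3
Reading remainders bottom-up:
= 34314


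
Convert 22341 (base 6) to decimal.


Positional values (base 6):
  1 × 6^0 = 1 × 1 = 1
  4 × 6^1 = 4 × 6 = 24
  3 × 6^2 = 3 × 36 = 108
  2 × 6^3 = 2 × 216 = 432
  2 × 6^4 = 2 × 1296 = 2592
Sum = 1 + 24 + 108 + 432 + 2592
= 3157


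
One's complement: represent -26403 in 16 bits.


Original: 0110011100100011
Invert all bits:
  bit 0: 0 → 1
  bit 1: 1 → 0
  bit 2: 1 → 0
  bit 3: 0 → 1
  bit 4: 0 → 1
  bit 5: 1 → 0
  bit 6: 1 → 0
  bit 7: 1 → 0
  bit 8: 0 → 1
  bit 9: 0 → 1
  bit 10: 1 → 0
  bit 11: 0 → 1
  bit 12: 0 → 1
  bit 13: 0 → 1
  bit 14: 1 → 0
  bit 15: 1 → 0
= 1001100011011100


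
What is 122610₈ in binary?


Each octal digit → 3 binary bits:
  1 = 001
  2 = 010
  2 = 010
  6 = 110
  1 = 001
  0 = 000
Concatenate: 001 010 010 110 001 000
= 001010010110001000


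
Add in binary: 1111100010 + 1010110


Align and add column by column (LSB to MSB, carry propagating):
  01111100010
+ 00001010110
  -----------
  col 0: 0 + 0 + 0 (carry in) = 0 → bit 0, carry out 0
  col 1: 1 + 1 + 0 (carry in) = 2 → bit 0, carry out 1
  col 2: 0 + 1 + 1 (carry in) = 2 → bit 0, carry out 1
  col 3: 0 + 0 + 1 (carry in) = 1 → bit 1, carry out 0
  col 4: 0 + 1 + 0 (carry in) = 1 → bit 1, carry out 0
  col 5: 1 + 0 + 0 (carry in) = 1 → bit 1, carry out 0
  col 6: 1 + 1 + 0 (carry in) = 2 → bit 0, carry out 1
  col 7: 1 + 0 + 1 (carry in) = 2 → bit 0, carry out 1
  col 8: 1 + 0 + 1 (carry in) = 2 → bit 0, carry out 1
  col 9: 1 + 0 + 1 (carry in) = 2 → bit 0, carry out 1
  col 10: 0 + 0 + 1 (carry in) = 1 → bit 1, carry out 0
Reading bits MSB→LSB: 10000111000
Strip leading zeros: 10000111000
= 10000111000


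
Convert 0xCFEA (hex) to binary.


Each hex digit → 4 binary bits:
  C = 1100
  F = 1111
  E = 1110
  A = 1010
Concatenate: 1100 1111 1110 1010
= 1100111111101010


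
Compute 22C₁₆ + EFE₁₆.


Align and add column by column (LSB to MSB, each column mod 16 with carry):
  022C
+ 0EFE
  ----
  col 0: C(12) + E(14) + 0 (carry in) = 26 → A(10), carry out 1
  col 1: 2(2) + F(15) + 1 (carry in) = 18 → 2(2), carry out 1
  col 2: 2(2) + E(14) + 1 (carry in) = 17 → 1(1), carry out 1
  col 3: 0(0) + 0(0) + 1 (carry in) = 1 → 1(1), carry out 0
Reading digits MSB→LSB: 112A
Strip leading zeros: 112A
= 0x112A


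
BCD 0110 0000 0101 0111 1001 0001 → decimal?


Each 4-bit group → digit:
  0110 → 6
  0000 → 0
  0101 → 5
  0111 → 7
  1001 → 9
  0001 → 1
= 605791


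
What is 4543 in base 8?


Divide by 8 repeatedly:
4543 ÷ 8 = 567 remainder 7
567 ÷ 8 = 70 remainder 7
70 ÷ 8 = 8 remainder 6
8 ÷ 8 = 1 remainder 0
1 ÷ 8 = 0 remainder 1
Reading remainders bottom-up:
= 0o10677


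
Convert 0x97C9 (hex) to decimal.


Positional values:
Position 0: 9 × 16^0 = 9 × 1 = 9
Position 1: C × 16^1 = 12 × 16 = 192
Position 2: 7 × 16^2 = 7 × 256 = 1792
Position 3: 9 × 16^3 = 9 × 4096 = 36864
Sum = 9 + 192 + 1792 + 36864
= 38857


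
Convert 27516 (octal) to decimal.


Positional values:
Position 0: 6 × 8^0 = 6
Position 1: 1 × 8^1 = 8
Position 2: 5 × 8^2 = 320
Position 3: 7 × 8^3 = 3584
Position 4: 2 × 8^4 = 8192
Sum = 6 + 8 + 320 + 3584 + 8192
= 12110


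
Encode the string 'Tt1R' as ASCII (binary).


String: 'Tt1R'  (4 characters)
Per-character ASCII lookup:
  'T': uppercase starts at 65: 'T' = 65 + 19 = 84 → 1010100
  't': lowercase starts at 97: 't' = 97 + 19 = 116 → 1110100
  '1': digits start at 48: '1' = 48 + 1 = 49 → 110001
  'R': uppercase starts at 65: 'R' = 65 + 17 = 82 → 1010010
= 1010100 1110100 110001 1010010


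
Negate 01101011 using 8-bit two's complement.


Original: 01101011
Step 1 - Invert all bits: 10010100
Step 2 - Add 1: 10010100 + 1
= 10010101 (represents -107)


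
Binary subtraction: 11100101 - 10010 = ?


Align and subtract column by column (LSB to MSB, borrowing when needed):
  11100101
- 00010010
  --------
  col 0: (1 - 0 borrow-in) - 0 → 1 - 0 = 1, borrow out 0
  col 1: (0 - 0 borrow-in) - 1 → borrow from next column: (0+2) - 1 = 1, borrow out 1
  col 2: (1 - 1 borrow-in) - 0 → 0 - 0 = 0, borrow out 0
  col 3: (0 - 0 borrow-in) - 0 → 0 - 0 = 0, borrow out 0
  col 4: (0 - 0 borrow-in) - 1 → borrow from next column: (0+2) - 1 = 1, borrow out 1
  col 5: (1 - 1 borrow-in) - 0 → 0 - 0 = 0, borrow out 0
  col 6: (1 - 0 borrow-in) - 0 → 1 - 0 = 1, borrow out 0
  col 7: (1 - 0 borrow-in) - 0 → 1 - 0 = 1, borrow out 0
Reading bits MSB→LSB: 11010011
Strip leading zeros: 11010011
= 11010011


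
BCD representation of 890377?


Each digit → 4-bit binary:
  8 → 1000
  9 → 1001
  0 → 0000
  3 → 0011
  7 → 0111
  7 → 0111
= 1000 1001 0000 0011 0111 0111


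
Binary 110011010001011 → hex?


Group into 4-bit nibbles: 0110011010001011
  0110 = 6
  0110 = 6
  1000 = 8
  1011 = B
= 0x668B


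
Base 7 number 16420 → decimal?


Positional values (base 7):
  0 × 7^0 = 0 × 1 = 0
  2 × 7^1 = 2 × 7 = 14
  4 × 7^2 = 4 × 49 = 196
  6 × 7^3 = 6 × 343 = 2058
  1 × 7^4 = 1 × 2401 = 2401
Sum = 0 + 14 + 196 + 2058 + 2401
= 4669


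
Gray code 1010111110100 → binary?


Gray code: 1010111110100
MSB stays the same: 1
Each subsequent bit = prev_binary XOR current_gray:
  B[1] = 1 XOR 0 = 1
  B[2] = 1 XOR 1 = 0
  B[3] = 0 XOR 0 = 0
  B[4] = 0 XOR 1 = 1
  B[5] = 1 XOR 1 = 0
  B[6] = 0 XOR 1 = 1
  B[7] = 1 XOR 1 = 0
  B[8] = 0 XOR 1 = 1
  B[9] = 1 XOR 0 = 1
  B[10] = 1 XOR 1 = 0
  B[11] = 0 XOR 0 = 0
  B[12] = 0 XOR 0 = 0
= 1100101011000 (6488 decimal)


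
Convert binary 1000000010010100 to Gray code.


Binary: 1000000010010100
Gray code: G = B XOR (B >> 1)
B >> 1 = 0100000001001010
1000000010010100 XOR 0100000001001010:
  1 XOR 0 = 1
  0 XOR 1 = 1
  0 XOR 0 = 0
  0 XOR 0 = 0
  0 XOR 0 = 0
  0 XOR 0 = 0
  0 XOR 0 = 0
  0 XOR 0 = 0
  1 XOR 0 = 1
  0 XOR 1 = 1
  0 XOR 0 = 0
  1 XOR 0 = 1
  0 XOR 1 = 1
  1 XOR 0 = 1
  0 XOR 1 = 1
  0 XOR 0 = 0
= 1100000011011110


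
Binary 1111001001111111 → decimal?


Positional values:
Bit 0: 1 × 2^0 = 1
Bit 1: 1 × 2^1 = 2
Bit 2: 1 × 2^2 = 4
Bit 3: 1 × 2^3 = 8
Bit 4: 1 × 2^4 = 16
Bit 5: 1 × 2^5 = 32
Bit 6: 1 × 2^6 = 64
Bit 9: 1 × 2^9 = 512
Bit 12: 1 × 2^12 = 4096
Bit 13: 1 × 2^13 = 8192
Bit 14: 1 × 2^14 = 16384
Bit 15: 1 × 2^15 = 32768
Sum = 1 + 2 + 4 + 8 + 16 + 32 + 64 + 512 + 4096 + 8192 + 16384 + 32768
= 62079


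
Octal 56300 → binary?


Each octal digit → 3 binary bits:
  5 = 101
  6 = 110
  3 = 011
  0 = 000
  0 = 000
Concatenate: 101 110 011 000 000
= 101110011000000


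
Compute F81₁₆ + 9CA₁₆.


Align and add column by column (LSB to MSB, each column mod 16 with carry):
  0F81
+ 09CA
  ----
  col 0: 1(1) + A(10) + 0 (carry in) = 11 → B(11), carry out 0
  col 1: 8(8) + C(12) + 0 (carry in) = 20 → 4(4), carry out 1
  col 2: F(15) + 9(9) + 1 (carry in) = 25 → 9(9), carry out 1
  col 3: 0(0) + 0(0) + 1 (carry in) = 1 → 1(1), carry out 0
Reading digits MSB→LSB: 194B
Strip leading zeros: 194B
= 0x194B


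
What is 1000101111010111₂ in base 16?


Group into 4-bit nibbles: 1000101111010111
  1000 = 8
  1011 = B
  1101 = D
  0111 = 7
= 0x8BD7


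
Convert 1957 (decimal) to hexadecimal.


Divide by 16 repeatedly:
1957 ÷ 16 = 122 remainder 5 (5)
122 ÷ 16 = 7 remainder 10 (A)
7 ÷ 16 = 0 remainder 7 (7)
Reading remainders bottom-up:
= 0x7A5


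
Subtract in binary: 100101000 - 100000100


Align and subtract column by column (LSB to MSB, borrowing when needed):
  100101000
- 100000100
  ---------
  col 0: (0 - 0 borrow-in) - 0 → 0 - 0 = 0, borrow out 0
  col 1: (0 - 0 borrow-in) - 0 → 0 - 0 = 0, borrow out 0
  col 2: (0 - 0 borrow-in) - 1 → borrow from next column: (0+2) - 1 = 1, borrow out 1
  col 3: (1 - 1 borrow-in) - 0 → 0 - 0 = 0, borrow out 0
  col 4: (0 - 0 borrow-in) - 0 → 0 - 0 = 0, borrow out 0
  col 5: (1 - 0 borrow-in) - 0 → 1 - 0 = 1, borrow out 0
  col 6: (0 - 0 borrow-in) - 0 → 0 - 0 = 0, borrow out 0
  col 7: (0 - 0 borrow-in) - 0 → 0 - 0 = 0, borrow out 0
  col 8: (1 - 0 borrow-in) - 1 → 1 - 1 = 0, borrow out 0
Reading bits MSB→LSB: 000100100
Strip leading zeros: 100100
= 100100


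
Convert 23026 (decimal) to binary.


Divide by 2 repeatedly:
23026 ÷ 2 = 11513 remainder 0
11513 ÷ 2 = 5756 remainder 1
5756 ÷ 2 = 2878 remainder 0
2878 ÷ 2 = 1439 remainder 0
1439 ÷ 2 = 719 remainder 1
719 ÷ 2 = 359 remainder 1
359 ÷ 2 = 179 remainder 1
179 ÷ 2 = 89 remainder 1
89 ÷ 2 = 44 remainder 1
44 ÷ 2 = 22 remainder 0
22 ÷ 2 = 11 remainder 0
11 ÷ 2 = 5 remainder 1
5 ÷ 2 = 2 remainder 1
2 ÷ 2 = 1 remainder 0
1 ÷ 2 = 0 remainder 1
Reading remainders bottom-up:
= 101100111110010


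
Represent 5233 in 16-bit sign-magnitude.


Sign bit: 0 (positive)
Magnitude: 5233 = 001010001110001
= 0001010001110001


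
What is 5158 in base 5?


Divide by 5 repeatedly:
5158 ÷ 5 = 1031 remainder 3
1031 ÷ 5 = 206 remainder 1
206 ÷ 5 = 41 remainder 1
41 ÷ 5 = 8 remainder 1
8 ÷ 5 = 1 remainder 3
1 ÷ 5 = 0 remainder 1
Reading remainders bottom-up:
= 131113


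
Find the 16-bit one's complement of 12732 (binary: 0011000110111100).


Original: 0011000110111100
Invert all bits:
  bit 0: 0 → 1
  bit 1: 0 → 1
  bit 2: 1 → 0
  bit 3: 1 → 0
  bit 4: 0 → 1
  bit 5: 0 → 1
  bit 6: 0 → 1
  bit 7: 1 → 0
  bit 8: 1 → 0
  bit 9: 0 → 1
  bit 10: 1 → 0
  bit 11: 1 → 0
  bit 12: 1 → 0
  bit 13: 1 → 0
  bit 14: 0 → 1
  bit 15: 0 → 1
= 1100111001000011


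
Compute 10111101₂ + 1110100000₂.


Align and add column by column (LSB to MSB, carry propagating):
  00010111101
+ 01110100000
  -----------
  col 0: 1 + 0 + 0 (carry in) = 1 → bit 1, carry out 0
  col 1: 0 + 0 + 0 (carry in) = 0 → bit 0, carry out 0
  col 2: 1 + 0 + 0 (carry in) = 1 → bit 1, carry out 0
  col 3: 1 + 0 + 0 (carry in) = 1 → bit 1, carry out 0
  col 4: 1 + 0 + 0 (carry in) = 1 → bit 1, carry out 0
  col 5: 1 + 1 + 0 (carry in) = 2 → bit 0, carry out 1
  col 6: 0 + 0 + 1 (carry in) = 1 → bit 1, carry out 0
  col 7: 1 + 1 + 0 (carry in) = 2 → bit 0, carry out 1
  col 8: 0 + 1 + 1 (carry in) = 2 → bit 0, carry out 1
  col 9: 0 + 1 + 1 (carry in) = 2 → bit 0, carry out 1
  col 10: 0 + 0 + 1 (carry in) = 1 → bit 1, carry out 0
Reading bits MSB→LSB: 10001011101
Strip leading zeros: 10001011101
= 10001011101


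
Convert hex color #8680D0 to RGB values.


Hex: #8680D0
R = 86₁₆ = 134
G = 80₁₆ = 128
B = D0₁₆ = 208
= RGB(134, 128, 208)


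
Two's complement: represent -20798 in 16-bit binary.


Original: 0101000100111110
Step 1 - Invert all bits: 1010111011000001
Step 2 - Add 1: 1010111011000001 + 1
= 1010111011000010 (represents -20798)


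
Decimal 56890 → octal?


Divide by 8 repeatedly:
56890 ÷ 8 = 7111 remainder 2
7111 ÷ 8 = 888 remainder 7
888 ÷ 8 = 111 remainder 0
111 ÷ 8 = 13 remainder 7
13 ÷ 8 = 1 remainder 5
1 ÷ 8 = 0 remainder 1
Reading remainders bottom-up:
= 0o157072


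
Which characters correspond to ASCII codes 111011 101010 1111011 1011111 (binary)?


Codes (binary): 111011 101010 1111011 1011111
Per-code ASCII lookup:
  111011 = 59  (special character) → ';'
  101010 = 42  (special character) → '*'
  1111011 = 123  (special character) → '{'
  1011111 = 95  (special character) → '_'
= ';*{_'


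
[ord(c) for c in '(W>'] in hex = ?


String: '(W>'  (3 characters)
Per-character ASCII lookup:
  '(': special character: '(' = 40 → 0x28
  'W': uppercase starts at 65: 'W' = 65 + 22 = 87 → 0x57
  '>': special character: '>' = 62 → 0x3E
= 0x28 0x57 0x3E


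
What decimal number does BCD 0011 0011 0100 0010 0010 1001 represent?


Each 4-bit group → digit:
  0011 → 3
  0011 → 3
  0100 → 4
  0010 → 2
  0010 → 2
  1001 → 9
= 334229


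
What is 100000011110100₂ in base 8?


Group into 3-bit groups: 100000011110100
  100 = 4
  000 = 0
  011 = 3
  110 = 6
  100 = 4
= 0o40364


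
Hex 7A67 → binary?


Each hex digit → 4 binary bits:
  7 = 0111
  A = 1010
  6 = 0110
  7 = 0111
Concatenate: 0111 1010 0110 0111
= 0111101001100111


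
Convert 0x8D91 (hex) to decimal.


Positional values:
Position 0: 1 × 16^0 = 1 × 1 = 1
Position 1: 9 × 16^1 = 9 × 16 = 144
Position 2: D × 16^2 = 13 × 256 = 3328
Position 3: 8 × 16^3 = 8 × 4096 = 32768
Sum = 1 + 144 + 3328 + 32768
= 36241


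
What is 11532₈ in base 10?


Positional values:
Position 0: 2 × 8^0 = 2
Position 1: 3 × 8^1 = 24
Position 2: 5 × 8^2 = 320
Position 3: 1 × 8^3 = 512
Position 4: 1 × 8^4 = 4096
Sum = 2 + 24 + 320 + 512 + 4096
= 4954


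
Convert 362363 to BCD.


Each digit → 4-bit binary:
  3 → 0011
  6 → 0110
  2 → 0010
  3 → 0011
  6 → 0110
  3 → 0011
= 0011 0110 0010 0011 0110 0011


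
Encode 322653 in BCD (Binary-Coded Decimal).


Each digit → 4-bit binary:
  3 → 0011
  2 → 0010
  2 → 0010
  6 → 0110
  5 → 0101
  3 → 0011
= 0011 0010 0010 0110 0101 0011


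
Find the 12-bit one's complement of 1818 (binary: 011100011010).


Original: 011100011010
Invert all bits:
  bit 0: 0 → 1
  bit 1: 1 → 0
  bit 2: 1 → 0
  bit 3: 1 → 0
  bit 4: 0 → 1
  bit 5: 0 → 1
  bit 6: 0 → 1
  bit 7: 1 → 0
  bit 8: 1 → 0
  bit 9: 0 → 1
  bit 10: 1 → 0
  bit 11: 0 → 1
= 100011100101


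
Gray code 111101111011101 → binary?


Gray code: 111101111011101
MSB stays the same: 1
Each subsequent bit = prev_binary XOR current_gray:
  B[1] = 1 XOR 1 = 0
  B[2] = 0 XOR 1 = 1
  B[3] = 1 XOR 1 = 0
  B[4] = 0 XOR 0 = 0
  B[5] = 0 XOR 1 = 1
  B[6] = 1 XOR 1 = 0
  B[7] = 0 XOR 1 = 1
  B[8] = 1 XOR 1 = 0
  B[9] = 0 XOR 0 = 0
  B[10] = 0 XOR 1 = 1
  B[11] = 1 XOR 1 = 0
  B[12] = 0 XOR 1 = 1
  B[13] = 1 XOR 0 = 1
  B[14] = 1 XOR 1 = 0
= 101001010010110 (21142 decimal)


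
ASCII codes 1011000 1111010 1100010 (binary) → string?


Codes (binary): 1011000 1111010 1100010
Per-code ASCII lookup:
  1011000 = 88  (range 65-90: uppercase, 88 - 65 = 23) → 'X'
  1111010 = 122  (range 97-122: lowercase, 122 - 97 = 25) → 'z'
  1100010 = 98  (range 97-122: lowercase, 98 - 97 = 1) → 'b'
= 'Xzb'


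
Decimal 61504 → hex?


Divide by 16 repeatedly:
61504 ÷ 16 = 3844 remainder 0 (0)
3844 ÷ 16 = 240 remainder 4 (4)
240 ÷ 16 = 15 remainder 0 (0)
15 ÷ 16 = 0 remainder 15 (F)
Reading remainders bottom-up:
= 0xF040


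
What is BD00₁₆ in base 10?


Positional values:
Position 0: 0 × 16^0 = 0 × 1 = 0
Position 1: 0 × 16^1 = 0 × 16 = 0
Position 2: D × 16^2 = 13 × 256 = 3328
Position 3: B × 16^3 = 11 × 4096 = 45056
Sum = 0 + 0 + 3328 + 45056
= 48384


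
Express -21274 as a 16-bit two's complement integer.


Original: 0101001100011010
Step 1 - Invert all bits: 1010110011100101
Step 2 - Add 1: 1010110011100101 + 1
= 1010110011100110 (represents -21274)


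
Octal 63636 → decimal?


Positional values:
Position 0: 6 × 8^0 = 6
Position 1: 3 × 8^1 = 24
Position 2: 6 × 8^2 = 384
Position 3: 3 × 8^3 = 1536
Position 4: 6 × 8^4 = 24576
Sum = 6 + 24 + 384 + 1536 + 24576
= 26526


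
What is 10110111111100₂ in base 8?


Group into 3-bit groups: 010110111111100
  010 = 2
  110 = 6
  111 = 7
  111 = 7
  100 = 4
= 0o26774


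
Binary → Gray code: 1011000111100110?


Binary: 1011000111100110
Gray code: G = B XOR (B >> 1)
B >> 1 = 0101100011110011
1011000111100110 XOR 0101100011110011:
  1 XOR 0 = 1
  0 XOR 1 = 1
  1 XOR 0 = 1
  1 XOR 1 = 0
  0 XOR 1 = 1
  0 XOR 0 = 0
  0 XOR 0 = 0
  1 XOR 0 = 1
  1 XOR 1 = 0
  1 XOR 1 = 0
  1 XOR 1 = 0
  0 XOR 1 = 1
  0 XOR 0 = 0
  1 XOR 0 = 1
  1 XOR 1 = 0
  0 XOR 1 = 1
= 1110100100010101


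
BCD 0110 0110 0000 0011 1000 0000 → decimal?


Each 4-bit group → digit:
  0110 → 6
  0110 → 6
  0000 → 0
  0011 → 3
  1000 → 8
  0000 → 0
= 660380


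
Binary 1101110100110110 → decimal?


Positional values:
Bit 1: 1 × 2^1 = 2
Bit 2: 1 × 2^2 = 4
Bit 4: 1 × 2^4 = 16
Bit 5: 1 × 2^5 = 32
Bit 8: 1 × 2^8 = 256
Bit 10: 1 × 2^10 = 1024
Bit 11: 1 × 2^11 = 2048
Bit 12: 1 × 2^12 = 4096
Bit 14: 1 × 2^14 = 16384
Bit 15: 1 × 2^15 = 32768
Sum = 2 + 4 + 16 + 32 + 256 + 1024 + 2048 + 4096 + 16384 + 32768
= 56630


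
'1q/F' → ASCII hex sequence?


String: '1q/F'  (4 characters)
Per-character ASCII lookup:
  '1': digits start at 48: '1' = 48 + 1 = 49 → 0x31
  'q': lowercase starts at 97: 'q' = 97 + 16 = 113 → 0x71
  '/': special character: '/' = 47 → 0x2F
  'F': uppercase starts at 65: 'F' = 65 + 5 = 70 → 0x46
= 0x31 0x71 0x2F 0x46


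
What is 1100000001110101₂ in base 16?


Group into 4-bit nibbles: 1100000001110101
  1100 = C
  0000 = 0
  0111 = 7
  0101 = 5
= 0xC075


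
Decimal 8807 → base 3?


Divide by 3 repeatedly:
8807 ÷ 3 = 2935 remainder 2
2935 ÷ 3 = 978 remainder 1
978 ÷ 3 = 326 remainder 0
326 ÷ 3 = 108 remainder 2
108 ÷ 3 = 36 remainder 0
36 ÷ 3 = 12 remainder 0
12 ÷ 3 = 4 remainder 0
4 ÷ 3 = 1 remainder 1
1 ÷ 3 = 0 remainder 1
Reading remainders bottom-up:
= 110002012


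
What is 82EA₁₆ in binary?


Each hex digit → 4 binary bits:
  8 = 1000
  2 = 0010
  E = 1110
  A = 1010
Concatenate: 1000 0010 1110 1010
= 1000001011101010


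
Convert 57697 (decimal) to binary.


Divide by 2 repeatedly:
57697 ÷ 2 = 28848 remainder 1
28848 ÷ 2 = 14424 remainder 0
14424 ÷ 2 = 7212 remainder 0
7212 ÷ 2 = 3606 remainder 0
3606 ÷ 2 = 1803 remainder 0
1803 ÷ 2 = 901 remainder 1
901 ÷ 2 = 450 remainder 1
450 ÷ 2 = 225 remainder 0
225 ÷ 2 = 112 remainder 1
112 ÷ 2 = 56 remainder 0
56 ÷ 2 = 28 remainder 0
28 ÷ 2 = 14 remainder 0
14 ÷ 2 = 7 remainder 0
7 ÷ 2 = 3 remainder 1
3 ÷ 2 = 1 remainder 1
1 ÷ 2 = 0 remainder 1
Reading remainders bottom-up:
= 1110000101100001


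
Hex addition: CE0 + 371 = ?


Align and add column by column (LSB to MSB, each column mod 16 with carry):
  0CE0
+ 0371
  ----
  col 0: 0(0) + 1(1) + 0 (carry in) = 1 → 1(1), carry out 0
  col 1: E(14) + 7(7) + 0 (carry in) = 21 → 5(5), carry out 1
  col 2: C(12) + 3(3) + 1 (carry in) = 16 → 0(0), carry out 1
  col 3: 0(0) + 0(0) + 1 (carry in) = 1 → 1(1), carry out 0
Reading digits MSB→LSB: 1051
Strip leading zeros: 1051
= 0x1051


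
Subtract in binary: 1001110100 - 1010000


Align and subtract column by column (LSB to MSB, borrowing when needed):
  1001110100
- 0001010000
  ----------
  col 0: (0 - 0 borrow-in) - 0 → 0 - 0 = 0, borrow out 0
  col 1: (0 - 0 borrow-in) - 0 → 0 - 0 = 0, borrow out 0
  col 2: (1 - 0 borrow-in) - 0 → 1 - 0 = 1, borrow out 0
  col 3: (0 - 0 borrow-in) - 0 → 0 - 0 = 0, borrow out 0
  col 4: (1 - 0 borrow-in) - 1 → 1 - 1 = 0, borrow out 0
  col 5: (1 - 0 borrow-in) - 0 → 1 - 0 = 1, borrow out 0
  col 6: (1 - 0 borrow-in) - 1 → 1 - 1 = 0, borrow out 0
  col 7: (0 - 0 borrow-in) - 0 → 0 - 0 = 0, borrow out 0
  col 8: (0 - 0 borrow-in) - 0 → 0 - 0 = 0, borrow out 0
  col 9: (1 - 0 borrow-in) - 0 → 1 - 0 = 1, borrow out 0
Reading bits MSB→LSB: 1000100100
Strip leading zeros: 1000100100
= 1000100100


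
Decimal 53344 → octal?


Divide by 8 repeatedly:
53344 ÷ 8 = 6668 remainder 0
6668 ÷ 8 = 833 remainder 4
833 ÷ 8 = 104 remainder 1
104 ÷ 8 = 13 remainder 0
13 ÷ 8 = 1 remainder 5
1 ÷ 8 = 0 remainder 1
Reading remainders bottom-up:
= 0o150140


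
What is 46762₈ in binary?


Each octal digit → 3 binary bits:
  4 = 100
  6 = 110
  7 = 111
  6 = 110
  2 = 010
Concatenate: 100 110 111 110 010
= 100110111110010


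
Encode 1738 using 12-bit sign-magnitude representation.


Sign bit: 0 (positive)
Magnitude: 1738 = 11011001010
= 011011001010


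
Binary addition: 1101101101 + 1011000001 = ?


Align and add column by column (LSB to MSB, carry propagating):
  01101101101
+ 01011000001
  -----------
  col 0: 1 + 1 + 0 (carry in) = 2 → bit 0, carry out 1
  col 1: 0 + 0 + 1 (carry in) = 1 → bit 1, carry out 0
  col 2: 1 + 0 + 0 (carry in) = 1 → bit 1, carry out 0
  col 3: 1 + 0 + 0 (carry in) = 1 → bit 1, carry out 0
  col 4: 0 + 0 + 0 (carry in) = 0 → bit 0, carry out 0
  col 5: 1 + 0 + 0 (carry in) = 1 → bit 1, carry out 0
  col 6: 1 + 1 + 0 (carry in) = 2 → bit 0, carry out 1
  col 7: 0 + 1 + 1 (carry in) = 2 → bit 0, carry out 1
  col 8: 1 + 0 + 1 (carry in) = 2 → bit 0, carry out 1
  col 9: 1 + 1 + 1 (carry in) = 3 → bit 1, carry out 1
  col 10: 0 + 0 + 1 (carry in) = 1 → bit 1, carry out 0
Reading bits MSB→LSB: 11000101110
Strip leading zeros: 11000101110
= 11000101110


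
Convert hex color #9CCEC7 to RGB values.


Hex: #9CCEC7
R = 9C₁₆ = 156
G = CE₁₆ = 206
B = C7₁₆ = 199
= RGB(156, 206, 199)


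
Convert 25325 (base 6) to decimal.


Positional values (base 6):
  5 × 6^0 = 5 × 1 = 5
  2 × 6^1 = 2 × 6 = 12
  3 × 6^2 = 3 × 36 = 108
  5 × 6^3 = 5 × 216 = 1080
  2 × 6^4 = 2 × 1296 = 2592
Sum = 5 + 12 + 108 + 1080 + 2592
= 3797


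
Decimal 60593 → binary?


Divide by 2 repeatedly:
60593 ÷ 2 = 30296 remainder 1
30296 ÷ 2 = 15148 remainder 0
15148 ÷ 2 = 7574 remainder 0
7574 ÷ 2 = 3787 remainder 0
3787 ÷ 2 = 1893 remainder 1
1893 ÷ 2 = 946 remainder 1
946 ÷ 2 = 473 remainder 0
473 ÷ 2 = 236 remainder 1
236 ÷ 2 = 118 remainder 0
118 ÷ 2 = 59 remainder 0
59 ÷ 2 = 29 remainder 1
29 ÷ 2 = 14 remainder 1
14 ÷ 2 = 7 remainder 0
7 ÷ 2 = 3 remainder 1
3 ÷ 2 = 1 remainder 1
1 ÷ 2 = 0 remainder 1
Reading remainders bottom-up:
= 1110110010110001


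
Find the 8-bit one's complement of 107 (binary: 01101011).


Original: 01101011
Invert all bits:
  bit 0: 0 → 1
  bit 1: 1 → 0
  bit 2: 1 → 0
  bit 3: 0 → 1
  bit 4: 1 → 0
  bit 5: 0 → 1
  bit 6: 1 → 0
  bit 7: 1 → 0
= 10010100


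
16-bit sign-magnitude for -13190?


Sign bit: 1 (negative)
Magnitude: 13190 = 011001110000110
= 1011001110000110


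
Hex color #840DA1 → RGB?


Hex: #840DA1
R = 84₁₆ = 132
G = 0D₁₆ = 13
B = A1₁₆ = 161
= RGB(132, 13, 161)


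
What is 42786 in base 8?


Divide by 8 repeatedly:
42786 ÷ 8 = 5348 remainder 2
5348 ÷ 8 = 668 remainder 4
668 ÷ 8 = 83 remainder 4
83 ÷ 8 = 10 remainder 3
10 ÷ 8 = 1 remainder 2
1 ÷ 8 = 0 remainder 1
Reading remainders bottom-up:
= 0o123442


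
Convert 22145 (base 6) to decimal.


Positional values (base 6):
  5 × 6^0 = 5 × 1 = 5
  4 × 6^1 = 4 × 6 = 24
  1 × 6^2 = 1 × 36 = 36
  2 × 6^3 = 2 × 216 = 432
  2 × 6^4 = 2 × 1296 = 2592
Sum = 5 + 24 + 36 + 432 + 2592
= 3089


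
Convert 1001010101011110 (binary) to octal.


Group into 3-bit groups: 001001010101011110
  001 = 1
  001 = 1
  010 = 2
  101 = 5
  011 = 3
  110 = 6
= 0o112536


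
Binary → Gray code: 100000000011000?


Binary: 100000000011000
Gray code: G = B XOR (B >> 1)
B >> 1 = 010000000001100
100000000011000 XOR 010000000001100:
  1 XOR 0 = 1
  0 XOR 1 = 1
  0 XOR 0 = 0
  0 XOR 0 = 0
  0 XOR 0 = 0
  0 XOR 0 = 0
  0 XOR 0 = 0
  0 XOR 0 = 0
  0 XOR 0 = 0
  0 XOR 0 = 0
  1 XOR 0 = 1
  1 XOR 1 = 0
  0 XOR 1 = 1
  0 XOR 0 = 0
  0 XOR 0 = 0
= 110000000010100


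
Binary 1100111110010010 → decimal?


Positional values:
Bit 1: 1 × 2^1 = 2
Bit 4: 1 × 2^4 = 16
Bit 7: 1 × 2^7 = 128
Bit 8: 1 × 2^8 = 256
Bit 9: 1 × 2^9 = 512
Bit 10: 1 × 2^10 = 1024
Bit 11: 1 × 2^11 = 2048
Bit 14: 1 × 2^14 = 16384
Bit 15: 1 × 2^15 = 32768
Sum = 2 + 16 + 128 + 256 + 512 + 1024 + 2048 + 16384 + 32768
= 53138


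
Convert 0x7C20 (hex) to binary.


Each hex digit → 4 binary bits:
  7 = 0111
  C = 1100
  2 = 0010
  0 = 0000
Concatenate: 0111 1100 0010 0000
= 0111110000100000


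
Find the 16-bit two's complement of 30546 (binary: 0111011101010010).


Original: 0111011101010010
Step 1 - Invert all bits: 1000100010101101
Step 2 - Add 1: 1000100010101101 + 1
= 1000100010101110 (represents -30546)


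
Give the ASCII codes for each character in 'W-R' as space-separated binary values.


String: 'W-R'  (3 characters)
Per-character ASCII lookup:
  'W': uppercase starts at 65: 'W' = 65 + 22 = 87 → 1010111
  '-': special character: '-' = 45 → 101101
  'R': uppercase starts at 65: 'R' = 65 + 17 = 82 → 1010010
= 1010111 101101 1010010


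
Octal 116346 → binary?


Each octal digit → 3 binary bits:
  1 = 001
  1 = 001
  6 = 110
  3 = 011
  4 = 100
  6 = 110
Concatenate: 001 001 110 011 100 110
= 001001110011100110


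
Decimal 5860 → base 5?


Divide by 5 repeatedly:
5860 ÷ 5 = 1172 remainder 0
1172 ÷ 5 = 234 remainder 2
234 ÷ 5 = 46 remainder 4
46 ÷ 5 = 9 remainder 1
9 ÷ 5 = 1 remainder 4
1 ÷ 5 = 0 remainder 1
Reading remainders bottom-up:
= 141420


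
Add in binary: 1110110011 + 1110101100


Align and add column by column (LSB to MSB, carry propagating):
  01110110011
+ 01110101100
  -----------
  col 0: 1 + 0 + 0 (carry in) = 1 → bit 1, carry out 0
  col 1: 1 + 0 + 0 (carry in) = 1 → bit 1, carry out 0
  col 2: 0 + 1 + 0 (carry in) = 1 → bit 1, carry out 0
  col 3: 0 + 1 + 0 (carry in) = 1 → bit 1, carry out 0
  col 4: 1 + 0 + 0 (carry in) = 1 → bit 1, carry out 0
  col 5: 1 + 1 + 0 (carry in) = 2 → bit 0, carry out 1
  col 6: 0 + 0 + 1 (carry in) = 1 → bit 1, carry out 0
  col 7: 1 + 1 + 0 (carry in) = 2 → bit 0, carry out 1
  col 8: 1 + 1 + 1 (carry in) = 3 → bit 1, carry out 1
  col 9: 1 + 1 + 1 (carry in) = 3 → bit 1, carry out 1
  col 10: 0 + 0 + 1 (carry in) = 1 → bit 1, carry out 0
Reading bits MSB→LSB: 11101011111
Strip leading zeros: 11101011111
= 11101011111


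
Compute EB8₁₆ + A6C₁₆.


Align and add column by column (LSB to MSB, each column mod 16 with carry):
  0EB8
+ 0A6C
  ----
  col 0: 8(8) + C(12) + 0 (carry in) = 20 → 4(4), carry out 1
  col 1: B(11) + 6(6) + 1 (carry in) = 18 → 2(2), carry out 1
  col 2: E(14) + A(10) + 1 (carry in) = 25 → 9(9), carry out 1
  col 3: 0(0) + 0(0) + 1 (carry in) = 1 → 1(1), carry out 0
Reading digits MSB→LSB: 1924
Strip leading zeros: 1924
= 0x1924


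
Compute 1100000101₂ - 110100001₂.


Align and subtract column by column (LSB to MSB, borrowing when needed):
  1100000101
- 0110100001
  ----------
  col 0: (1 - 0 borrow-in) - 1 → 1 - 1 = 0, borrow out 0
  col 1: (0 - 0 borrow-in) - 0 → 0 - 0 = 0, borrow out 0
  col 2: (1 - 0 borrow-in) - 0 → 1 - 0 = 1, borrow out 0
  col 3: (0 - 0 borrow-in) - 0 → 0 - 0 = 0, borrow out 0
  col 4: (0 - 0 borrow-in) - 0 → 0 - 0 = 0, borrow out 0
  col 5: (0 - 0 borrow-in) - 1 → borrow from next column: (0+2) - 1 = 1, borrow out 1
  col 6: (0 - 1 borrow-in) - 0 → borrow from next column: (-1+2) - 0 = 1, borrow out 1
  col 7: (0 - 1 borrow-in) - 1 → borrow from next column: (-1+2) - 1 = 0, borrow out 1
  col 8: (1 - 1 borrow-in) - 1 → borrow from next column: (0+2) - 1 = 1, borrow out 1
  col 9: (1 - 1 borrow-in) - 0 → 0 - 0 = 0, borrow out 0
Reading bits MSB→LSB: 0101100100
Strip leading zeros: 101100100
= 101100100


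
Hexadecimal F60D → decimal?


Positional values:
Position 0: D × 16^0 = 13 × 1 = 13
Position 1: 0 × 16^1 = 0 × 16 = 0
Position 2: 6 × 16^2 = 6 × 256 = 1536
Position 3: F × 16^3 = 15 × 4096 = 61440
Sum = 13 + 0 + 1536 + 61440
= 62989


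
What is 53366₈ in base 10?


Positional values:
Position 0: 6 × 8^0 = 6
Position 1: 6 × 8^1 = 48
Position 2: 3 × 8^2 = 192
Position 3: 3 × 8^3 = 1536
Position 4: 5 × 8^4 = 20480
Sum = 6 + 48 + 192 + 1536 + 20480
= 22262


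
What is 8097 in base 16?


Divide by 16 repeatedly:
8097 ÷ 16 = 506 remainder 1 (1)
506 ÷ 16 = 31 remainder 10 (A)
31 ÷ 16 = 1 remainder 15 (F)
1 ÷ 16 = 0 remainder 1 (1)
Reading remainders bottom-up:
= 0x1FA1


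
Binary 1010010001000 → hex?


Group into 4-bit nibbles: 0001010010001000
  0001 = 1
  0100 = 4
  1000 = 8
  1000 = 8
= 0x1488


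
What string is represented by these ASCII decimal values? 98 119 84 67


Codes (decimal): 98 119 84 67
Per-code ASCII lookup:
  98  (range 97-122: lowercase, 98 - 97 = 1) → 'b'
  119  (range 97-122: lowercase, 119 - 97 = 22) → 'w'
  84  (range 65-90: uppercase, 84 - 65 = 19) → 'T'
  67  (range 65-90: uppercase, 67 - 65 = 2) → 'C'
= 'bwTC'


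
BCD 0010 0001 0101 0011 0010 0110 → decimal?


Each 4-bit group → digit:
  0010 → 2
  0001 → 1
  0101 → 5
  0011 → 3
  0010 → 2
  0110 → 6
= 215326


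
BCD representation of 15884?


Each digit → 4-bit binary:
  1 → 0001
  5 → 0101
  8 → 1000
  8 → 1000
  4 → 0100
= 0001 0101 1000 1000 0100


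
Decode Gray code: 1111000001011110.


Gray code: 1111000001011110
MSB stays the same: 1
Each subsequent bit = prev_binary XOR current_gray:
  B[1] = 1 XOR 1 = 0
  B[2] = 0 XOR 1 = 1
  B[3] = 1 XOR 1 = 0
  B[4] = 0 XOR 0 = 0
  B[5] = 0 XOR 0 = 0
  B[6] = 0 XOR 0 = 0
  B[7] = 0 XOR 0 = 0
  B[8] = 0 XOR 0 = 0
  B[9] = 0 XOR 1 = 1
  B[10] = 1 XOR 0 = 1
  B[11] = 1 XOR 1 = 0
  B[12] = 0 XOR 1 = 1
  B[13] = 1 XOR 1 = 0
  B[14] = 0 XOR 1 = 1
  B[15] = 1 XOR 0 = 1
= 1010000001101011 (41067 decimal)


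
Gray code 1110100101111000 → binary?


Gray code: 1110100101111000
MSB stays the same: 1
Each subsequent bit = prev_binary XOR current_gray:
  B[1] = 1 XOR 1 = 0
  B[2] = 0 XOR 1 = 1
  B[3] = 1 XOR 0 = 1
  B[4] = 1 XOR 1 = 0
  B[5] = 0 XOR 0 = 0
  B[6] = 0 XOR 0 = 0
  B[7] = 0 XOR 1 = 1
  B[8] = 1 XOR 0 = 1
  B[9] = 1 XOR 1 = 0
  B[10] = 0 XOR 1 = 1
  B[11] = 1 XOR 1 = 0
  B[12] = 0 XOR 1 = 1
  B[13] = 1 XOR 0 = 1
  B[14] = 1 XOR 0 = 1
  B[15] = 1 XOR 0 = 1
= 1011000110101111 (45487 decimal)
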